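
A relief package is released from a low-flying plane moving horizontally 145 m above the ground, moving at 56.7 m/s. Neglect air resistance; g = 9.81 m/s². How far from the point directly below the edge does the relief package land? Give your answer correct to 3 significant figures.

Initial vertical velocity is zero, so the fall time comes from h = ½ g t²: t = √(2 × 145 / 9.81) = 5.437 s.
Horizontal motion is uniform at 56.7 m/s, so x = 56.7 × 5.437 = 308 m.

308 m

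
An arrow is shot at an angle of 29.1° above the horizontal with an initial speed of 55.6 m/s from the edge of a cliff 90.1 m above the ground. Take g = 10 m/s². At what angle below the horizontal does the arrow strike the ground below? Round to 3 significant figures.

v_x = 55.6 cos 29.1° = 48.58 m/s.
At impact |v_y| = √(v_y0² + 2 g h) = √(27.04² + 2×10×90.1) = 50.33 m/s.
Angle below horizontal = arctan(|v_y| / v_x) = arctan(50.33 / 48.58) = 46.0°.

46.0°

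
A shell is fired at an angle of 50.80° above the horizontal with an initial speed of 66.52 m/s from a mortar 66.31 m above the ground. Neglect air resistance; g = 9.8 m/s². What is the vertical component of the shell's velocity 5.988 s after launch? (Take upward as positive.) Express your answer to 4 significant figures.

Initial vertical component: v_y0 = 66.52 sin 50.80° = 51.549 m/s.
v_y(t) = v_y0 − g t = 51.549 − 9.8 × 5.988 = -7.133 m/s.

-7.133 m/s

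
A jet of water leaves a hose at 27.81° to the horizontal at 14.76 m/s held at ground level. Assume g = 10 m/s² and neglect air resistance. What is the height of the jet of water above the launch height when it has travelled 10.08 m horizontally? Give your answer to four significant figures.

2.336 m

v_x = 14.76 cos 27.81° = 13.055 m/s, v_y0 = 14.76 sin 27.81° = 6.8861 m/s.
Time to reach x = 10.08 m: t = x / v_x = 10.08 / 13.055 = 0.77212 s.
y = v_y0 t − ½ g t² = 6.8861×0.77212 − 5.000×0.77212² = 2.336 m.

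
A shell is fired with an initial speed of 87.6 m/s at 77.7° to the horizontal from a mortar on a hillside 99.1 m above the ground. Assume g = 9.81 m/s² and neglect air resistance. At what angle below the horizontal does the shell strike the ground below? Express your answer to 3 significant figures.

79.0°

v_x = 87.6 cos 77.7° = 18.66 m/s.
At impact |v_y| = √(v_y0² + 2 g h) = √(85.59² + 2×9.81×99.1) = 96.28 m/s.
Angle below horizontal = arctan(|v_y| / v_x) = arctan(96.28 / 18.66) = 79.0°.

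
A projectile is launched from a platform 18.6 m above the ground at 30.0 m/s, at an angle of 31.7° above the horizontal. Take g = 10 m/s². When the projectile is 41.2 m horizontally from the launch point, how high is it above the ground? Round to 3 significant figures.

v_x = 30.0 cos 31.7° = 25.52 m/s, v_y0 = 30.0 sin 31.7° = 15.76 m/s.
Time to reach x = 41.2 m: t = x / v_x = 41.2 / 25.52 = 1.614 s.
y = 18.6 + v_y0 t − ½ g t² = 18.6 + 15.76×1.614 − 5.000×1.614² = 31.0 m.

31.0 m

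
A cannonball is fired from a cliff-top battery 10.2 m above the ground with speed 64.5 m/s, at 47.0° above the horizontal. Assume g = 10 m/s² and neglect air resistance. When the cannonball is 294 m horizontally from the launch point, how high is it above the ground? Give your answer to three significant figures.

v_x = 64.5 cos 47.0° = 43.99 m/s, v_y0 = 64.5 sin 47.0° = 47.17 m/s.
Time to reach x = 294 m: t = x / v_x = 294 / 43.99 = 6.683 s.
y = 10.2 + v_y0 t − ½ g t² = 10.2 + 47.17×6.683 − 5.000×6.683² = 102 m.

102 m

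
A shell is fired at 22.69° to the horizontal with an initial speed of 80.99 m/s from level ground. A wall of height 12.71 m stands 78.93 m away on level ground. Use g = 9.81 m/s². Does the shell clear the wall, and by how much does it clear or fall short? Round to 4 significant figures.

v_x = 80.99 cos 22.69° = 74.722 m/s; v_y0 = 80.99 sin 22.69° = 31.241 m/s.
Time to reach the wall: t = 78.93 / 74.722 = 1.0563 s.
Height at that point: y = 31.241×1.0563 − 4.905×1.0563² = 27.527 m.
That is 27.527 − 12.71 = 14.82 m above the top of the wall, so the shell clears it.

Yes — it clears the wall by 14.82 m.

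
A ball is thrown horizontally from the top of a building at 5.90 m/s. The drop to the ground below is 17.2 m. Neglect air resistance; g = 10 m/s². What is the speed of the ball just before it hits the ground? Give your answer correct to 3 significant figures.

19.5 m/s

Fall time: t = √(2 × 17.2 / 10) = 1.855 s.
At impact: v_x = 5.90 m/s (unchanged), v_y = g t = 10 × 1.855 = 18.55 m/s.
Speed = √(v_x² + v_y²) = √(34.81 + 344.1) = 19.5 m/s.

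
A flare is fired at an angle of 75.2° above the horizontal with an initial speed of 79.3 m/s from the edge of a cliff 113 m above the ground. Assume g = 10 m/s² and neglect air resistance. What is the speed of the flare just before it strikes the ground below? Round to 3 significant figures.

92.5 m/s

v_x = 79.3 cos 75.2° = 20.26 m/s is unchanged throughout.
For the vertical component, v_y² = v_y0² + 2 g h = (76.67)² + 2×10×113 = 8138, so |v_y| = 90.21 m/s.
Impact speed = √(v_x² + v_y²) = √(410.5 + 8138) = 92.5 m/s.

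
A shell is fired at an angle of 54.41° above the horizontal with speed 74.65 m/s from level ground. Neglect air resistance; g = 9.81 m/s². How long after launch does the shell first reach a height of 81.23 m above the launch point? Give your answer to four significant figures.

1.526 s

v_y0 = 74.65 sin 54.41° = 60.706 m/s.
Set y = v_y0 t − ½ g t² = 81.23: 4.905 t² − 60.706 t + 81.23 = 0.
t = [60.706 ± √(3685.2 − 1593.7)] / 9.81 = (60.706 ± 45.733) / 9.81, giving t = 1.526 s or t = 10.85 s.
The shell is on the way up at the first time, so t = 1.526 s.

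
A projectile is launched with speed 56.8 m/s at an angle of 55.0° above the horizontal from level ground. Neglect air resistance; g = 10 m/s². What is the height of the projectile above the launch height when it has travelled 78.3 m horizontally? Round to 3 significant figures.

v_x = 56.8 cos 55.0° = 32.58 m/s, v_y0 = 56.8 sin 55.0° = 46.53 m/s.
Time to reach x = 78.3 m: t = x / v_x = 78.3 / 32.58 = 2.403 s.
y = v_y0 t − ½ g t² = 46.53×2.403 − 5.000×2.403² = 82.9 m.

82.9 m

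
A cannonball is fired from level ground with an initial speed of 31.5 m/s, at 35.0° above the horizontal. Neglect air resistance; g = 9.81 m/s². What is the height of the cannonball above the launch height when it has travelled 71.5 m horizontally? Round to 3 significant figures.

12.4 m

v_x = 31.5 cos 35.0° = 25.80 m/s, v_y0 = 31.5 sin 35.0° = 18.07 m/s.
Time to reach x = 71.5 m: t = x / v_x = 71.5 / 25.80 = 2.771 s.
y = v_y0 t − ½ g t² = 18.07×2.771 − 4.905×2.771² = 12.4 m.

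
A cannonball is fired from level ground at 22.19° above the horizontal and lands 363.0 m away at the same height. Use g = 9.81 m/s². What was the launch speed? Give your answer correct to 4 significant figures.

71.35 m/s

On level ground, R = v₀² sin(2θ) / g, so v₀ = √(R g / sin 2θ).
sin(2 × 22.19°) = 0.6994.
v₀ = √(363.0 × 9.81 / 0.6994) = √5091.5 = 71.35 m/s.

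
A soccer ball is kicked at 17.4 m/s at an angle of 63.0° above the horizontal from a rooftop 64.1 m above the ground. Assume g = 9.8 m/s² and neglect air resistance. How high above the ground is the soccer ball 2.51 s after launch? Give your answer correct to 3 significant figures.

72.1 m

v_y0 = 17.4 sin 63.0° = 15.50 m/s.
y(t) = 64.1 + v_y0 t − ½ g t² = 64.1 + 15.50×2.51 − ½×9.8×2.51² = 72.1 m.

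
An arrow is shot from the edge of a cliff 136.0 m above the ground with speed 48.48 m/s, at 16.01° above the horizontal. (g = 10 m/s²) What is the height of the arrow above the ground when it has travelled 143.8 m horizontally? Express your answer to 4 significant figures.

v_x = 48.48 cos 16.01° = 46.600 m/s, v_y0 = 48.48 sin 16.01° = 13.371 m/s.
Time to reach x = 143.8 m: t = x / v_x = 143.8 / 46.600 = 3.0858 s.
y = 136.0 + v_y0 t − ½ g t² = 136.0 + 13.371×3.0858 − 5.000×3.0858² = 129.6 m.

129.6 m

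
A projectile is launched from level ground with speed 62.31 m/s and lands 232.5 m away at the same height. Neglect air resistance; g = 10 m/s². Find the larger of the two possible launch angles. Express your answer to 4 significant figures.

Level-ground range: R = v₀² sin(2θ)/g ⇒ sin 2θ = R g / v₀² = 232.5×10/62.31² = 0.5988.
2θ = arcsin(0.5988) = 36.784° or 180° − 36.784° = 143.216°.
So θ = 18.39° or θ = 71.61°.

71.61°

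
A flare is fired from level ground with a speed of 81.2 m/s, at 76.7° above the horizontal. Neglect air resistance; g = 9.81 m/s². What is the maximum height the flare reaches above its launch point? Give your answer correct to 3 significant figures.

318 m

Vertical component of launch velocity: v_y = 81.2 sin 76.7° = 79.02 m/s.
At the highest point the vertical velocity is zero, so v_y² = 2 g h_max.
h_max = (79.02)² / (2 × 9.81) = 6244 / 19.62 = 318 m.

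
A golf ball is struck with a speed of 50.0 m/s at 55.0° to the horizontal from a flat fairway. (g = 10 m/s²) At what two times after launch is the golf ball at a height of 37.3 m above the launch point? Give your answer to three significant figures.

1.04 s and 7.15 s

v_y0 = 50.0 sin 55.0° = 40.96 m/s.
Set y = v_y0 t − ½ g t² = 37.3: 5.000 t² − 40.96 t + 37.3 = 0.
t = [40.96 ± √(1678 − 746.0)] / 10 = (40.96 ± 30.53) / 10, giving t = 1.04 s or t = 7.15 s.
So the golf ball is at 37.3 m at t = 1.04 s (rising) and t = 7.15 s (falling).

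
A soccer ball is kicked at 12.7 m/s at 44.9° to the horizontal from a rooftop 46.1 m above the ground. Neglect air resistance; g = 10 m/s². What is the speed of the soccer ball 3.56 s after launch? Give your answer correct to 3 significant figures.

v_x = 12.7 cos 44.9° = 8.996 m/s (constant).
v_y(t) = 12.7 sin 44.9° − g t = 8.965 − 10 × 3.56 = -26.64 m/s.
Speed = √(v_x² + v_y²) = √(80.93 + 709.7) = 28.1 m/s.

28.1 m/s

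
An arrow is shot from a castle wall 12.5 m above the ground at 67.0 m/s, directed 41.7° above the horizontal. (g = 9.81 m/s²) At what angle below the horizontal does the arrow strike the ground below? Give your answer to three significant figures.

v_x = 67.0 cos 41.7° = 50.02 m/s.
At impact |v_y| = √(v_y0² + 2 g h) = √(44.57² + 2×9.81×12.5) = 47.24 m/s.
Angle below horizontal = arctan(|v_y| / v_x) = arctan(47.24 / 50.02) = 43.4°.

43.4°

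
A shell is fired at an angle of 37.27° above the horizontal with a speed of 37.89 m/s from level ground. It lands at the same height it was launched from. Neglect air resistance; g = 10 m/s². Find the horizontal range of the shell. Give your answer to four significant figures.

For level ground, R = v₀² sin(2θ) / g.
sin(2 × 37.27°) = sin 74.540° = 0.9638.
R = (37.89)² × 0.9638 / 10 = 138.4 m.

138.4 m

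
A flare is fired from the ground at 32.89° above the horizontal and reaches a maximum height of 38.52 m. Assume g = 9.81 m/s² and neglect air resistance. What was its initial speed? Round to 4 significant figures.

50.63 m/s

At maximum height v_y = 0, so (v₀ sin θ)² = 2 g H.
v₀ sin 32.89° = √(2 × 9.81 × 38.52) = 27.491 m/s.
v₀ = 27.491 / sin 32.89° = 27.491 / 0.5430 = 50.63 m/s.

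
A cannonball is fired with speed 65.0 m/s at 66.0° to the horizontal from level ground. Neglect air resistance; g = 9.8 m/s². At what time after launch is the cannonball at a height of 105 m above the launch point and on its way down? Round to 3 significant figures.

9.97 s

v_y0 = 65.0 sin 66.0° = 59.38 m/s.
Set y = v_y0 t − ½ g t² = 105: 4.900 t² − 59.38 t + 105 = 0.
t = [59.38 ± √(3526 − 2058)] / 9.8 = (59.38 ± 38.31) / 9.8, giving t = 2.15 s or t = 9.97 s.
On the way down corresponds to the larger root: t = 9.97 s.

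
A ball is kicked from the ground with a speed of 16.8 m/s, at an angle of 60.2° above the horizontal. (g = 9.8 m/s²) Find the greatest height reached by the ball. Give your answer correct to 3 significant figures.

Vertical component of launch velocity: v_y = 16.8 sin 60.2° = 14.58 m/s.
At the highest point the vertical velocity is zero, so v_y² = 2 g h_max.
h_max = (14.58)² / (2 × 9.8) = 212.6 / 19.60 = 10.8 m.

10.8 m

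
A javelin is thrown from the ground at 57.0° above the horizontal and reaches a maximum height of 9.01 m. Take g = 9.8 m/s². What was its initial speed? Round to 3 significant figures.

At maximum height v_y = 0, so (v₀ sin θ)² = 2 g H.
v₀ sin 57.0° = √(2 × 9.8 × 9.01) = 13.29 m/s.
v₀ = 13.29 / sin 57.0° = 13.29 / 0.8387 = 15.8 m/s.

15.8 m/s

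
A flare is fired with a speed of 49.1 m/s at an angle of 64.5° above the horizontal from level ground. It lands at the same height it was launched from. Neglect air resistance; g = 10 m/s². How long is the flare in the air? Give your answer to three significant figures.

8.86 s

Vertical component: v_y = 49.1 sin 64.5° = 44.32 m/s.
For a projectile landing at launch height, time of flight is t = 2 v_y / g = 2 × 44.32 / 10 = 8.86 s.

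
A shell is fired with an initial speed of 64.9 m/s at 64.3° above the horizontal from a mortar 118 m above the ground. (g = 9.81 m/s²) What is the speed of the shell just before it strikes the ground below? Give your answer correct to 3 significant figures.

v_x = 64.9 cos 64.3° = 28.14 m/s is unchanged throughout.
For the vertical component, v_y² = v_y0² + 2 g h = (58.48)² + 2×9.81×118 = 5735, so |v_y| = 75.73 m/s.
Impact speed = √(v_x² + v_y²) = √(791.9 + 5735) = 80.8 m/s.

80.8 m/s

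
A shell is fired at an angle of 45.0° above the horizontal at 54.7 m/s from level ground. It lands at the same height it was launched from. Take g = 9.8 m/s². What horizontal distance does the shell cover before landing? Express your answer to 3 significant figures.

For level ground, R = v₀² sin(2θ) / g.
sin(2 × 45.0°) = sin 90.00° = 1.000.
R = (54.7)² × 1.000 / 9.8 = 305 m.

305 m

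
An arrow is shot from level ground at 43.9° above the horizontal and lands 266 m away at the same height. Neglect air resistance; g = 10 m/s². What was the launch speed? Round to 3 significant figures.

51.6 m/s

On level ground, R = v₀² sin(2θ) / g, so v₀ = √(R g / sin 2θ).
sin(2 × 43.9°) = 0.9993.
v₀ = √(266 × 10 / 0.9993) = √2662 = 51.6 m/s.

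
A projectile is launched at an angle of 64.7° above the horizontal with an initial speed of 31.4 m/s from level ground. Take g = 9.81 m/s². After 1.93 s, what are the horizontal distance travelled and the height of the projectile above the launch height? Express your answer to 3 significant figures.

v_x = 31.4 cos 64.7° = 13.42 m/s; v_y0 = 31.4 sin 64.7° = 28.39 m/s.
x = v_x t = 13.42 × 1.93 = 25.9 m.
y = v_y0 t − ½ g t² = 28.39×1.93 − 4.905×1.93² = 36.5 m.

x = 25.9 m, y = 36.5 m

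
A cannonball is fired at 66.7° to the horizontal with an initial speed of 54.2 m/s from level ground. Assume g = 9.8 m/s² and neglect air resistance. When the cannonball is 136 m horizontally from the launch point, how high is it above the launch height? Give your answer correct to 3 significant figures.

v_x = 54.2 cos 66.7° = 21.44 m/s, v_y0 = 54.2 sin 66.7° = 49.78 m/s.
Time to reach x = 136 m: t = x / v_x = 136 / 21.44 = 6.343 s.
y = v_y0 t − ½ g t² = 49.78×6.343 − 4.900×6.343² = 119 m.

119 m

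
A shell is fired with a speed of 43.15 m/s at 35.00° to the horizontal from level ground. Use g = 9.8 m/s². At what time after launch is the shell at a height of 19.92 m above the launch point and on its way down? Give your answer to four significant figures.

4.046 s

v_y0 = 43.15 sin 35.00° = 24.750 m/s.
Set y = v_y0 t − ½ g t² = 19.92: 4.900 t² − 24.750 t + 19.92 = 0.
t = [24.750 ± √(612.56 − 390.43)] / 9.8 = (24.750 ± 14.904) / 9.8, giving t = 1.005 s or t = 4.046 s.
On the way down corresponds to the larger root: t = 4.046 s.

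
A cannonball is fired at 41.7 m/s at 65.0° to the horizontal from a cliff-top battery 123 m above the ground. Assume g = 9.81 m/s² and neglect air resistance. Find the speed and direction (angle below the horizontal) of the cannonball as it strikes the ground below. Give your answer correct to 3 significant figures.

64.4 m/s at 74.1° below the horizontal

v_x = 41.7 cos 65.0° = 17.62 m/s (constant).
|v_y| at impact = √((37.79)² + 2×9.81×123) = 61.98 m/s.
Speed = √(17.62² + 61.98²) = 64.4 m/s; angle = arctan(61.98/17.62) = 74.1° below horizontal.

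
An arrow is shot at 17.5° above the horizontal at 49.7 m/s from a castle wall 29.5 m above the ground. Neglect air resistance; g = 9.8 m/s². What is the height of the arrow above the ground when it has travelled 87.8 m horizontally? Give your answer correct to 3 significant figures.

40.4 m

v_x = 49.7 cos 17.5° = 47.40 m/s, v_y0 = 49.7 sin 17.5° = 14.95 m/s.
Time to reach x = 87.8 m: t = x / v_x = 87.8 / 47.40 = 1.852 s.
y = 29.5 + v_y0 t − ½ g t² = 29.5 + 14.95×1.852 − 4.900×1.852² = 40.4 m.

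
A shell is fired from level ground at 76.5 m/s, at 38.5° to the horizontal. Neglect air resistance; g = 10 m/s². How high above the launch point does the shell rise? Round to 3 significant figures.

Vertical component of launch velocity: v_y = 76.5 sin 38.5° = 47.62 m/s.
At the highest point the vertical velocity is zero, so v_y² = 2 g h_max.
h_max = (47.62)² / (2 × 10) = 2268 / 20.00 = 113 m.

113 m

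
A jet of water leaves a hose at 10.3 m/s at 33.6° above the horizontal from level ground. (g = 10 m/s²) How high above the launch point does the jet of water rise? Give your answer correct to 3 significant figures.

1.62 m

Vertical component of launch velocity: v_y = 10.3 sin 33.6° = 5.700 m/s.
At the highest point the vertical velocity is zero, so v_y² = 2 g h_max.
h_max = (5.700)² / (2 × 10) = 32.49 / 20.00 = 1.62 m.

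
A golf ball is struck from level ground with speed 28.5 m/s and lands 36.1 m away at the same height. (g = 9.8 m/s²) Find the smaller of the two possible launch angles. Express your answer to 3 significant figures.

Level-ground range: R = v₀² sin(2θ)/g ⇒ sin 2θ = R g / v₀² = 36.1×9.8/28.5² = 0.4356.
2θ = arcsin(0.4356) = 25.82° or 180° − 25.82° = 154.18°.
So θ = 12.9° or θ = 77.1°.

12.9°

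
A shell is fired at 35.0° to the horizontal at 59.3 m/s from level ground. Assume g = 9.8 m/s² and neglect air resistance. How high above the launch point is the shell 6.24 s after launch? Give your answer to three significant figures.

21.4 m

v_y0 = 59.3 sin 35.0° = 34.01 m/s.
y(t) = v_y0 t − ½ g t² = 34.01×6.24 − 4.900×6.24² = 21.4 m.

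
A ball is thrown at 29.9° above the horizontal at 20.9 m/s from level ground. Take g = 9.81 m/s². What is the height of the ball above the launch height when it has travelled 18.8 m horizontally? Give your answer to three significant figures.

v_x = 20.9 cos 29.9° = 18.12 m/s, v_y0 = 20.9 sin 29.9° = 10.42 m/s.
Time to reach x = 18.8 m: t = x / v_x = 18.8 / 18.12 = 1.038 s.
y = v_y0 t − ½ g t² = 10.42×1.038 − 4.905×1.038² = 5.53 m.

5.53 m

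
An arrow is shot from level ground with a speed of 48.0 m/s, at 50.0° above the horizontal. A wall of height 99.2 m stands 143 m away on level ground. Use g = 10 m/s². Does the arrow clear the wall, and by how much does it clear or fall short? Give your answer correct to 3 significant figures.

No — it falls 36.2 m short of clearing the wall.

v_x = 48.0 cos 50.0° = 30.85 m/s; v_y0 = 48.0 sin 50.0° = 36.77 m/s.
Time to reach the wall: t = 143 / 30.85 = 4.635 s.
Height at that point: y = 36.77×4.635 − 5.000×4.635² = 63.01 m.
That is 99.2 − 63.01 = 36.2 m below the top of the wall, so the arrow does not clear it.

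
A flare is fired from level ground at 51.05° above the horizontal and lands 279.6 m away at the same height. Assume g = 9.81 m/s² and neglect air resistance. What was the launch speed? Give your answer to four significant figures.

52.96 m/s

On level ground, R = v₀² sin(2θ) / g, so v₀ = √(R g / sin 2θ).
sin(2 × 51.05°) = 0.9778.
v₀ = √(279.6 × 9.81 / 0.9778) = √2805.2 = 52.96 m/s.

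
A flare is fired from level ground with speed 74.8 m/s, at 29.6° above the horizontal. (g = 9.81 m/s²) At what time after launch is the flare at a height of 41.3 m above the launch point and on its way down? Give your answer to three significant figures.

v_y0 = 74.8 sin 29.6° = 36.95 m/s.
Set y = v_y0 t − ½ g t² = 41.3: 4.905 t² − 36.95 t + 41.3 = 0.
t = [36.95 ± √(1365 − 810.3)] / 9.81 = (36.95 ± 23.55) / 9.81, giving t = 1.37 s or t = 6.17 s.
On the way down corresponds to the larger root: t = 6.17 s.

6.17 s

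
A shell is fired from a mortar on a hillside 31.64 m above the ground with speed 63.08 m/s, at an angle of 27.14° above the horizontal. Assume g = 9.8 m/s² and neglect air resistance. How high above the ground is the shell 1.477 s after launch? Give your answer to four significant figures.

63.45 m

v_y0 = 63.08 sin 27.14° = 28.775 m/s.
y(t) = 31.64 + v_y0 t − ½ g t² = 31.64 + 28.775×1.477 − ½×9.8×1.477² = 63.45 m.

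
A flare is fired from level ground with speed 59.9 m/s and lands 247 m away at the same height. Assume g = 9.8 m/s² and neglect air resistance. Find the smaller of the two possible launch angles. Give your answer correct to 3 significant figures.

Level-ground range: R = v₀² sin(2θ)/g ⇒ sin 2θ = R g / v₀² = 247×9.8/59.9² = 0.6746.
2θ = arcsin(0.6746) = 42.42° or 180° − 42.42° = 137.58°.
So θ = 21.2° or θ = 68.8°.

21.2°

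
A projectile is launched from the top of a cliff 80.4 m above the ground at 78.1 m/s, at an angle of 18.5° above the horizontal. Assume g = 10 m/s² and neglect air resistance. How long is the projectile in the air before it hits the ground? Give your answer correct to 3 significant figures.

7.19 s

Vertical component: v_y = 78.1 sin 18.5° = 24.78 m/s.
Taking up as positive with launch at y = 80.4 m, landing at y = 0: 0 = 80.4 + 24.78 t − ½(10) t².
Solving 5.000 t² − 24.78 t − 80.4 = 0 gives t = [24.78 + √(24.78² + 4·5.000·80.4)] / 10.00 = 7.19 s.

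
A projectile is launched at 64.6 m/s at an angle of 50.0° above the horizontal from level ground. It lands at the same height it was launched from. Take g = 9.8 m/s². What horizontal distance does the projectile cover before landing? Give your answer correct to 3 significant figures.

Components: v_x = 64.6 cos 50.0° = 41.52 m/s, v_y = 64.6 sin 50.0° = 49.49 m/s.
Time of flight (same landing height): t = 2 v_y / g = 2 × 49.49 / 9.8 = 10.10 s.
Range: R = v_x · t = 41.52 × 10.10 = 419 m.

419 m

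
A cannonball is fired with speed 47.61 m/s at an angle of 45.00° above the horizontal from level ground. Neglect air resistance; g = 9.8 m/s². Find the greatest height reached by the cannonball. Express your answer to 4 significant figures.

57.82 m

Vertical component of launch velocity: v_y = 47.61 sin 45.00° = 33.665 m/s.
At the highest point the vertical velocity is zero, so v_y² = 2 g h_max.
h_max = (33.665)² / (2 × 9.8) = 1133.3 / 19.60 = 57.82 m.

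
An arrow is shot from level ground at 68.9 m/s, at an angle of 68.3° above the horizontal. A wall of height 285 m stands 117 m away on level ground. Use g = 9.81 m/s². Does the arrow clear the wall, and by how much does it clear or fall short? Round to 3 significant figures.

v_x = 68.9 cos 68.3° = 25.48 m/s; v_y0 = 68.9 sin 68.3° = 64.02 m/s.
Time to reach the wall: t = 117 / 25.48 = 4.592 s.
Height at that point: y = 64.02×4.592 − 4.905×4.592² = 190.6 m.
That is 285 − 190.6 = 94.4 m below the top of the wall, so the arrow does not clear it.

No — it falls 94.4 m short of clearing the wall.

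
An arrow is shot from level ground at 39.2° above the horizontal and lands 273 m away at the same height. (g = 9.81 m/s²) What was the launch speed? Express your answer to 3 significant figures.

On level ground, R = v₀² sin(2θ) / g, so v₀ = √(R g / sin 2θ).
sin(2 × 39.2°) = 0.9796.
v₀ = √(273 × 9.81 / 0.9796) = √2734 = 52.3 m/s.

52.3 m/s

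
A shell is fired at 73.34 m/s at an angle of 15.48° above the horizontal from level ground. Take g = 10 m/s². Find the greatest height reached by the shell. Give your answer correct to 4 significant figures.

Vertical component of launch velocity: v_y = 73.34 sin 15.48° = 19.575 m/s.
At the highest point the vertical velocity is zero, so v_y² = 2 g h_max.
h_max = (19.575)² / (2 × 10) = 383.18 / 20.00 = 19.16 m.

19.16 m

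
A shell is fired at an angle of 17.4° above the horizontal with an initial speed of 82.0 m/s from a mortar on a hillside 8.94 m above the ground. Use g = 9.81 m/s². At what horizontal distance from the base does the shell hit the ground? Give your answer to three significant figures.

418 m

Components: v_x = 82.0 cos 17.4° = 78.25 m/s, v_y = 82.0 sin 17.4° = 24.52 m/s.
Vertical: 0 = 8.94 + 24.52 t − ½(9.81) t² ⇒ 4.905 t² − 24.52 t − 8.94 = 0.
t = [24.52 + √(601.2 + 175.4)] / 9.810 = 5.340 s.
Horizontal: R = v_x · t = 78.25 × 5.340 = 418 m.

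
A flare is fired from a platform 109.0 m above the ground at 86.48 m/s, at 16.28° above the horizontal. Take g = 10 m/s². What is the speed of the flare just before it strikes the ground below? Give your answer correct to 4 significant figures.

v_x = 86.48 cos 16.28° = 83.012 m/s is unchanged throughout.
For the vertical component, v_y² = v_y0² + 2 g h = (24.243)² + 2×10×109.0 = 2767.7, so |v_y| = 52.609 m/s.
Impact speed = √(v_x² + v_y²) = √(6891.0 + 2767.7) = 98.28 m/s.

98.28 m/s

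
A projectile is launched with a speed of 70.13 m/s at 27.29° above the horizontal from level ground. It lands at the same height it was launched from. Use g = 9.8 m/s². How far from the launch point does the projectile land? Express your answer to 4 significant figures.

409.0 m

For level ground, R = v₀² sin(2θ) / g.
sin(2 × 27.29°) = sin 54.580° = 0.8149.
R = (70.13)² × 0.8149 / 9.8 = 409.0 m.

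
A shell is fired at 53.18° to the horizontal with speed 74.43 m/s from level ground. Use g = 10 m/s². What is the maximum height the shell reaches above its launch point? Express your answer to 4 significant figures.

177.5 m

Vertical component of launch velocity: v_y = 74.43 sin 53.18° = 59.583 m/s.
At the highest point the vertical velocity is zero, so v_y² = 2 g h_max.
h_max = (59.583)² / (2 × 10) = 3550.1 / 20.00 = 177.5 m.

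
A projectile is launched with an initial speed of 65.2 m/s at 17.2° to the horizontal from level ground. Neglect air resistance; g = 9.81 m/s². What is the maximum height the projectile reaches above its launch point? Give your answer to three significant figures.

Vertical component of launch velocity: v_y = 65.2 sin 17.2° = 19.28 m/s.
At the highest point the vertical velocity is zero, so v_y² = 2 g h_max.
h_max = (19.28)² / (2 × 9.81) = 371.7 / 19.62 = 18.9 m.

18.9 m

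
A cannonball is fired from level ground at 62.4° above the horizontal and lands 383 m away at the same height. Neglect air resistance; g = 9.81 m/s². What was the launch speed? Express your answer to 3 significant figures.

On level ground, R = v₀² sin(2θ) / g, so v₀ = √(R g / sin 2θ).
sin(2 × 62.4°) = 0.8211.
v₀ = √(383 × 9.81 / 0.8211) = √4576 = 67.6 m/s.

67.6 m/s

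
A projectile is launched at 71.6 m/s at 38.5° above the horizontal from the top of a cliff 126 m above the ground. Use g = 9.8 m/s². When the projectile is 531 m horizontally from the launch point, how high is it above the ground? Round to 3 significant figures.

v_x = 71.6 cos 38.5° = 56.03 m/s, v_y0 = 71.6 sin 38.5° = 44.57 m/s.
Time to reach x = 531 m: t = x / v_x = 531 / 56.03 = 9.477 s.
y = 126 + v_y0 t − ½ g t² = 126 + 44.57×9.477 − 4.900×9.477² = 108 m.

108 m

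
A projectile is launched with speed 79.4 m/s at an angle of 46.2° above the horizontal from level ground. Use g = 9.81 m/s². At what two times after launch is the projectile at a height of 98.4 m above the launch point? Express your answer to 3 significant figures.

v_y0 = 79.4 sin 46.2° = 57.31 m/s.
Set y = v_y0 t − ½ g t² = 98.4: 4.905 t² − 57.31 t + 98.4 = 0.
t = [57.31 ± √(3284 − 1931)] / 9.81 = (57.31 ± 36.78) / 9.81, giving t = 2.09 s or t = 9.59 s.
So the projectile is at 98.4 m at t = 2.09 s (rising) and t = 9.59 s (falling).

2.09 s and 9.59 s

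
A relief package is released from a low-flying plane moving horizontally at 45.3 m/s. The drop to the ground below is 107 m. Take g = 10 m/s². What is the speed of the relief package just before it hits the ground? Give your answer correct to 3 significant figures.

Fall time: t = √(2 × 107 / 10) = 4.626 s.
At impact: v_x = 45.3 m/s (unchanged), v_y = g t = 10 × 4.626 = 46.26 m/s.
Speed = √(v_x² + v_y²) = √(2052 + 2140) = 64.7 m/s.

64.7 m/s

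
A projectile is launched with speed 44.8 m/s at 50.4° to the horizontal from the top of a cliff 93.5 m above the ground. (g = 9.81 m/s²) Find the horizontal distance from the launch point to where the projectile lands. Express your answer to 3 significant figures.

261 m

Components: v_x = 44.8 cos 50.4° = 28.56 m/s, v_y = 44.8 sin 50.4° = 34.52 m/s.
Vertical: 0 = 93.5 + 34.52 t − ½(9.81) t² ⇒ 4.905 t² − 34.52 t − 93.5 = 0.
t = [34.52 + √(1192 + 1834)] / 9.810 = 9.126 s.
Horizontal: R = v_x · t = 28.56 × 9.126 = 261 m.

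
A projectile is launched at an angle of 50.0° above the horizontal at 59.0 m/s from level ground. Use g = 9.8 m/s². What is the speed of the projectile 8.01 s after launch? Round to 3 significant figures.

50.5 m/s

v_x = 59.0 cos 50.0° = 37.92 m/s (constant).
v_y(t) = 59.0 sin 50.0° − g t = 45.20 − 9.8 × 8.01 = -33.30 m/s.
Speed = √(v_x² + v_y²) = √(1438 + 1109) = 50.5 m/s.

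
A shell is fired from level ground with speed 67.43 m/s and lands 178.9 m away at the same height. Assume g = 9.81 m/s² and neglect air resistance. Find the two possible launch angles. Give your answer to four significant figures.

11.35° and 78.65°

Level-ground range: R = v₀² sin(2θ)/g ⇒ sin 2θ = R g / v₀² = 178.9×9.81/67.43² = 0.3860.
2θ = arcsin(0.3860) = 22.706° or 180° − 22.706° = 157.294°.
So θ = 11.35° or θ = 78.65°.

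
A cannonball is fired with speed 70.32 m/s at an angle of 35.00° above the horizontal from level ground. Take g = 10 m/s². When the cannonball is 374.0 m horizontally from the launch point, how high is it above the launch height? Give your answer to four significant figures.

v_x = 70.32 cos 35.00° = 57.603 m/s, v_y0 = 70.32 sin 35.00° = 40.334 m/s.
Time to reach x = 374.0 m: t = x / v_x = 374.0 / 57.603 = 6.4927 s.
y = v_y0 t − ½ g t² = 40.334×6.4927 − 5.000×6.4927² = 51.10 m.

51.10 m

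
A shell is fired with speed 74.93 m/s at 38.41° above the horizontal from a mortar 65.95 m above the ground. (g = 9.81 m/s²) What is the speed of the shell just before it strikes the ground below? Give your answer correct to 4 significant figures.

83.12 m/s

v_x = 74.93 cos 38.41° = 58.714 m/s is unchanged throughout.
For the vertical component, v_y² = v_y0² + 2 g h = (46.553)² + 2×9.81×65.95 = 3461.1, so |v_y| = 58.831 m/s.
Impact speed = √(v_x² + v_y²) = √(3447.3 + 3461.1) = 83.12 m/s.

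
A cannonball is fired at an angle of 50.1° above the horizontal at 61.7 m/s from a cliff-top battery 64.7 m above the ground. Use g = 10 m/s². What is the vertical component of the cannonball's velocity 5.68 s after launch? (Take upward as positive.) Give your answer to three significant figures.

-9.47 m/s

Initial vertical component: v_y0 = 61.7 sin 50.1° = 47.33 m/s.
v_y(t) = v_y0 − g t = 47.33 − 10 × 5.68 = -9.47 m/s.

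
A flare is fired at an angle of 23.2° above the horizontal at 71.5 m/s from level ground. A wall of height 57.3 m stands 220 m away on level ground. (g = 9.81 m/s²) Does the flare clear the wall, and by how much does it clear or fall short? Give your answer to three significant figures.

No — it falls 18.0 m short of clearing the wall.

v_x = 71.5 cos 23.2° = 65.72 m/s; v_y0 = 71.5 sin 23.2° = 28.17 m/s.
Time to reach the wall: t = 220 / 65.72 = 3.348 s.
Height at that point: y = 28.17×3.348 − 4.905×3.348² = 39.33 m.
That is 57.3 − 39.33 = 18.0 m below the top of the wall, so the flare does not clear it.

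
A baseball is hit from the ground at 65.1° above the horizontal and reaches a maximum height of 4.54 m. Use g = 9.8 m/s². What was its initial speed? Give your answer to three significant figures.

10.4 m/s

At maximum height v_y = 0, so (v₀ sin θ)² = 2 g H.
v₀ sin 65.1° = √(2 × 9.8 × 4.54) = 9.433 m/s.
v₀ = 9.433 / sin 65.1° = 9.433 / 0.9070 = 10.4 m/s.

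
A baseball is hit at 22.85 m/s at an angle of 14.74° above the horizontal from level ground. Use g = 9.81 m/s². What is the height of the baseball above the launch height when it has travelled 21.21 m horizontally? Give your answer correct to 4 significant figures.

1.061 m

v_x = 22.85 cos 14.74° = 22.098 m/s, v_y0 = 22.85 sin 14.74° = 5.8138 m/s.
Time to reach x = 21.21 m: t = x / v_x = 21.21 / 22.098 = 0.95982 s.
y = v_y0 t − ½ g t² = 5.8138×0.95982 − 4.905×0.95982² = 1.061 m.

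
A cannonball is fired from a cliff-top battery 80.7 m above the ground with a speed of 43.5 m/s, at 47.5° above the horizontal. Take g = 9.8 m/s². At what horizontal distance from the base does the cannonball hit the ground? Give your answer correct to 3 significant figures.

Components: v_x = 43.5 cos 47.5° = 29.39 m/s, v_y = 43.5 sin 47.5° = 32.07 m/s.
Vertical: 0 = 80.7 + 32.07 t − ½(9.8) t² ⇒ 4.900 t² − 32.07 t − 80.7 = 0.
t = [32.07 + √(1028 + 1582)] / 9.800 = 8.486 s.
Horizontal: R = v_x · t = 29.39 × 8.486 = 249 m.

249 m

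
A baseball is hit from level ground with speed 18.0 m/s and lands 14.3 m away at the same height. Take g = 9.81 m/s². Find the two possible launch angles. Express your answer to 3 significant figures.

Level-ground range: R = v₀² sin(2θ)/g ⇒ sin 2θ = R g / v₀² = 14.3×9.81/18.0² = 0.4330.
2θ = arcsin(0.4330) = 25.66° or 180° − 25.66° = 154.34°.
So θ = 12.8° or θ = 77.2°.

12.8° and 77.2°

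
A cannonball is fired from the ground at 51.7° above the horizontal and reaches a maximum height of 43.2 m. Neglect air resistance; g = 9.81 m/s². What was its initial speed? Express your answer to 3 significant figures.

37.1 m/s

At maximum height v_y = 0, so (v₀ sin θ)² = 2 g H.
v₀ sin 51.7° = √(2 × 9.81 × 43.2) = 29.11 m/s.
v₀ = 29.11 / sin 51.7° = 29.11 / 0.7848 = 37.1 m/s.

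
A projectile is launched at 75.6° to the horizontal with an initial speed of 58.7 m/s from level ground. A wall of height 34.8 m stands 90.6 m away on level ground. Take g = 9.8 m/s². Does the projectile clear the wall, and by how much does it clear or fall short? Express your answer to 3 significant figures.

v_x = 58.7 cos 75.6° = 14.60 m/s; v_y0 = 58.7 sin 75.6° = 56.86 m/s.
Time to reach the wall: t = 90.6 / 14.60 = 6.205 s.
Height at that point: y = 56.86×6.205 − 4.900×6.205² = 164.2 m.
That is 164.2 − 34.8 = 129 m above the top of the wall, so the projectile clears it.

Yes — it clears the wall by 129 m.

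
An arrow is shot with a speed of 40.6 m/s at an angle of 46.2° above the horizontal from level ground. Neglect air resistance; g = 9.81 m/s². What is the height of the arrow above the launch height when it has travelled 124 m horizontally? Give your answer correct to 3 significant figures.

v_x = 40.6 cos 46.2° = 28.10 m/s, v_y0 = 40.6 sin 46.2° = 29.30 m/s.
Time to reach x = 124 m: t = x / v_x = 124 / 28.10 = 4.413 s.
y = v_y0 t − ½ g t² = 29.30×4.413 − 4.905×4.413² = 33.8 m.

33.8 m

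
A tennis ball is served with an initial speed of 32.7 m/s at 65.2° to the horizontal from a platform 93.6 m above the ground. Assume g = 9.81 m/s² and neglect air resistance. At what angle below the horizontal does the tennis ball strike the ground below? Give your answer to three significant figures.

v_x = 32.7 cos 65.2° = 13.72 m/s.
At impact |v_y| = √(v_y0² + 2 g h) = √(29.68² + 2×9.81×93.6) = 52.13 m/s.
Angle below horizontal = arctan(|v_y| / v_x) = arctan(52.13 / 13.72) = 75.3°.

75.3°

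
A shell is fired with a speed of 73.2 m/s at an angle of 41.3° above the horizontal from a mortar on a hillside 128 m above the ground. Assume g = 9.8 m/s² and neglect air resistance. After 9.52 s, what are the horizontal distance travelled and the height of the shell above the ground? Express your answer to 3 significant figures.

v_x = 73.2 cos 41.3° = 54.99 m/s; v_y0 = 73.2 sin 41.3° = 48.31 m/s.
x = v_x t = 54.99 × 9.52 = 524 m.
y = 128 + v_y0 t − ½ g t² = 144 m.

x = 524 m, y = 144 m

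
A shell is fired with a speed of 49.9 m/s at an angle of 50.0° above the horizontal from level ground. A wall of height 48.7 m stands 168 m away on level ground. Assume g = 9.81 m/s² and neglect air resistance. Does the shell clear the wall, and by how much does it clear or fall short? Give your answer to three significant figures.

v_x = 49.9 cos 50.0° = 32.08 m/s; v_y0 = 49.9 sin 50.0° = 38.23 m/s.
Time to reach the wall: t = 168 / 32.08 = 5.237 s.
Height at that point: y = 38.23×5.237 − 4.905×5.237² = 65.69 m.
That is 65.69 − 48.7 = 17.0 m above the top of the wall, so the shell clears it.

Yes — it clears the wall by 17.0 m.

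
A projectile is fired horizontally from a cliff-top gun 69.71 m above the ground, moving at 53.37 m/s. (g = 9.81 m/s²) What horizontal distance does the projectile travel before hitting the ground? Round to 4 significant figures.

Initial vertical velocity is zero, so the fall time comes from h = ½ g t²: t = √(2 × 69.71 / 9.81) = 3.7699 s.
Horizontal motion is uniform at 53.37 m/s, so x = 53.37 × 3.7699 = 201.2 m.

201.2 m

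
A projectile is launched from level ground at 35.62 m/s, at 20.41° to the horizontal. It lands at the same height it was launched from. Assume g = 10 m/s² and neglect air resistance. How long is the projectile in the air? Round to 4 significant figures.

2.484 s

Vertical component: v_y = 35.62 sin 20.41° = 12.422 m/s.
For a projectile landing at launch height, time of flight is t = 2 v_y / g = 2 × 12.422 / 10 = 2.484 s.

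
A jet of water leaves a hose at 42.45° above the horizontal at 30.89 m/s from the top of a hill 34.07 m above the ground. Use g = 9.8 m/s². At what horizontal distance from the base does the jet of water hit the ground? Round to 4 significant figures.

Components: v_x = 30.89 cos 42.45° = 22.793 m/s, v_y = 30.89 sin 42.45° = 20.849 m/s.
Vertical: 0 = 34.07 + 20.849 t − ½(9.8) t² ⇒ 4.900 t² − 20.849 t − 34.07 = 0.
t = [20.849 + √(434.68 + 667.77)] / 9.800 = 5.5155 s.
Horizontal: R = v_x · t = 22.793 × 5.5155 = 125.7 m.

125.7 m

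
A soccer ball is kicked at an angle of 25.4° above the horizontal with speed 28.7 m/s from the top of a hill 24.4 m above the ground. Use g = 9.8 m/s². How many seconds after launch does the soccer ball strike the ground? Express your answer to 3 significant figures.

3.82 s

Vertical component: v_y = 28.7 sin 25.4° = 12.31 m/s.
Taking up as positive with launch at y = 24.4 m, landing at y = 0: 0 = 24.4 + 12.31 t − ½(9.8) t².
Solving 4.900 t² − 12.31 t − 24.4 = 0 gives t = [12.31 + √(12.31² + 4·4.900·24.4)] / 9.800 = 3.82 s.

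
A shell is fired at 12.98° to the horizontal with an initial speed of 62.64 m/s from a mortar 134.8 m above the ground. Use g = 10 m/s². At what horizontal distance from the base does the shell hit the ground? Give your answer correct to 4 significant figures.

414.2 m

Components: v_x = 62.64 cos 12.98° = 61.039 m/s, v_y = 62.64 sin 12.98° = 14.070 m/s.
Vertical: 0 = 134.8 + 14.070 t − ½(10) t² ⇒ 5.000 t² − 14.070 t − 134.8 = 0.
t = [14.070 + √(197.96 + 2696.0)] / 10.00 = 6.7866 s.
Horizontal: R = v_x · t = 61.039 × 6.7866 = 414.2 m.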